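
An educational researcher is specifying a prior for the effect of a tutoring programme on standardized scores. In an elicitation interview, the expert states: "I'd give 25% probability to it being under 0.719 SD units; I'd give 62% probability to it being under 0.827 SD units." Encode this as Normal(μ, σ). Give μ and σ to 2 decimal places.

For Normal(μ,σ), the p-quantile is μ + z_p·σ. Here z_{0.25} = -0.6745, z_{0.62} = 0.3055.
So 0.719 = μ − 0.6745σ and 0.827 = μ + 0.3055σ.
Subtracting: σ = (0.827 − 0.719)/(0.3055 − (-0.6745)) = 0.11.
Then μ = 0.719 − (-0.6745)·0.11 = 0.79.

μ = 0.79, σ = 0.11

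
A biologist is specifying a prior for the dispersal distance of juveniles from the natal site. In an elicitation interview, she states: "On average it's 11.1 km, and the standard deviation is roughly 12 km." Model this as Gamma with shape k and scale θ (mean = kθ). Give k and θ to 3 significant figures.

k ≈ 0.856, θ ≈ 13

For Gamma(k, scale θ): mean = kθ, variance = kθ², so CV = 1/√k.
CV = SD/mean = 12/11.1 = 1.081, hence k = 1/CV² = 0.856.
Then θ = mean/k = 11.1/0.856 = 13.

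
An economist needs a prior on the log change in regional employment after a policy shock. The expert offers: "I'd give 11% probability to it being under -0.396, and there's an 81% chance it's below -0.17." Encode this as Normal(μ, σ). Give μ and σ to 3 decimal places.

For Normal(μ,σ), the p-quantile is μ + z_p·σ. Here z_{0.11} = -1.227, z_{0.81} = 0.8779.
So -0.396 = μ − 1.227σ and -0.17 = μ + 0.8779σ.
Subtracting: σ = (-0.17 − -0.396)/(0.8779 − (-1.227)) = 0.107.
Then μ = -0.396 − (-1.227)·0.107 = -0.264.

μ = -0.264, σ = 0.107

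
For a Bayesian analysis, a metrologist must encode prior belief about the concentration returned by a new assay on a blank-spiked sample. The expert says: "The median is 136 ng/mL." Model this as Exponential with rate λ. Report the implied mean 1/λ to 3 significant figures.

mean ≈ 196 ng/mL

Exponential median = ln 2 / λ, so λ = ln 2 / 136.0 = 0.0051.
Mean = 1/λ = 196 ng/mL.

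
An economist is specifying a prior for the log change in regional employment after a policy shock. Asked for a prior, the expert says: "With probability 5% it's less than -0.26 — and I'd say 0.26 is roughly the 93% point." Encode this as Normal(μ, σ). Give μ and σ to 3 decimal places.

For Normal(μ,σ), the p-quantile is μ + z_p·σ. Here z_{0.05} = -1.645, z_{0.93} = 1.476.
So -0.26 = μ − 1.645σ and 0.26 = μ + 1.476σ.
Subtracting: σ = (0.26 − -0.26)/(1.476 − (-1.645)) = 0.167.
Then μ = -0.26 − (-1.645)·0.167 = 0.014.

μ = 0.014, σ = 0.167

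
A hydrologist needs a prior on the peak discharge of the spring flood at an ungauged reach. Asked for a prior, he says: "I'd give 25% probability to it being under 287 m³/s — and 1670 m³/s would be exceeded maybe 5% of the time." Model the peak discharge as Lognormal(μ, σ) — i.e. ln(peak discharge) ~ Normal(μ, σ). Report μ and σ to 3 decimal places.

μ ≈ 6.172, σ ≈ 0.759

If T ~ Lognormal(μ,σ) then ln T ~ Normal(μ,σ), so the p-quantile of ln T is μ + z_p·σ.
ln(287) = 5.659 and ln(1670) = 7.421; z_{0.25} = -0.6745, z_{0.95} = 1.645.
σ = (7.421 − 5.659)/(1.645 − (-0.6745)) = 0.759.
μ = 5.659 − (-0.6745)·0.759 = 6.172.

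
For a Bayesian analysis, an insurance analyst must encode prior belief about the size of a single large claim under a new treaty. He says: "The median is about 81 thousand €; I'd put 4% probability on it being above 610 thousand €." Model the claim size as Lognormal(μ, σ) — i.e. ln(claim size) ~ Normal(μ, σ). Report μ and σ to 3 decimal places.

If T ~ Lognormal(μ,σ) then ln T ~ Normal(μ,σ), so the p-quantile of ln T is μ + z_p·σ.
ln(81) = 4.394 and ln(610) = 6.413; z_{0.5} = 0, z_{0.96} = 1.751.
σ = (6.413 − 4.394)/(1.751 − (0)) = 1.153.
μ = 4.394 − (0)·1.153 = 4.394.

μ ≈ 4.394, σ ≈ 1.153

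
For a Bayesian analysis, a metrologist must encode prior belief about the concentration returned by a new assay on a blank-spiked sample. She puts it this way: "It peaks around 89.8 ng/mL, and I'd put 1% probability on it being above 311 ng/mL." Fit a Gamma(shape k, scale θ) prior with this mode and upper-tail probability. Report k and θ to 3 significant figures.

k ≈ 3.81, θ ≈ 31.9

Gamma(k,θ) with k>1 has mode (k−1)θ, so θ = 89.8/(k−1).
Need P(X < 311) = 0.99 with θ tied to k this way. Start at k = 2, θ = 89.8: P(X<311) ≈ 0.860.
Too low — raise k to concentrate. Iterating converges to k ≈ 3.81.
Then θ = 89.8/(3.81−1) ≈ 31.9.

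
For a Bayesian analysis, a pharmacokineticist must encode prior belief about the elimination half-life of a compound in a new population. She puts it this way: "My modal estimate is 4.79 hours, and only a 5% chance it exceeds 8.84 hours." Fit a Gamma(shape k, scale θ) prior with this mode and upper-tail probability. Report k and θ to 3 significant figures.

Gamma(k,θ) with k>1 has mode (k−1)θ, so θ = 4.79/(k−1).
Need P(X < 8.84) = 0.95 with θ tied to k this way. Start at k = 2, θ = 4.79: P(X<8.84) ≈ 0.551.
Too low — raise k to concentrate. Iterating converges to k ≈ 8.41.
Then θ = 4.79/(8.41−1) ≈ 0.646.

k ≈ 8.41, θ ≈ 0.646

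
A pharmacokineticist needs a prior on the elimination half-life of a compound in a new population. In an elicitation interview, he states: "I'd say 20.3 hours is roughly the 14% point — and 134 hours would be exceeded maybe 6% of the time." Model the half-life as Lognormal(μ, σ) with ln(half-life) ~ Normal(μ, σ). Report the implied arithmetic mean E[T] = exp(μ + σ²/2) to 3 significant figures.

If T ~ Lognormal(μ,σ) then ln T ~ Normal(μ,σ), so the p-quantile of ln T is μ + z_p·σ.
ln(20.3) = 3.011 and ln(134) = 4.898; z_{0.14} = -1.08, z_{0.94} = 1.555.
σ = (4.898 − 3.011)/(1.555 − (-1.08)) = 0.716.
μ = 3.011 − (-1.08)·0.716 = 3.784.
E[T] = exp(μ + σ²/2) = exp(3.784 + 0.2565) = 56.9 hours.

E[T] ≈ 56.9 hours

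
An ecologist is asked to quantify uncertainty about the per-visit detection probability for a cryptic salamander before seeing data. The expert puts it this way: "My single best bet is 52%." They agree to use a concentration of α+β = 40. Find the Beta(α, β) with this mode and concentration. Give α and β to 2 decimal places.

α = 20.76, β = 19.24

For α,β > 1 the Beta mode is (α−1)/(α+β−2). With α+β = 40, the mode is (α−1)/38.
Set (α−1)/38 = 0.52 → α = 1 + 0.52·38 = 20.76.
β = 40 − α = 19.24.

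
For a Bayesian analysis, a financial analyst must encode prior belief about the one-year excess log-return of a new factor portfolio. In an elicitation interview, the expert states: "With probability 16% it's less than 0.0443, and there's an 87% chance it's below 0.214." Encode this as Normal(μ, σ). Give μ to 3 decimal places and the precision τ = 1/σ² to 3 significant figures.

The p-quantile of Normal(μ,σ) is μ + z_p·σ, with z_{0.16} = -0.9945 and z_{0.87} = 1.126.
Eliminate σ: μ = (z₂·x₁ − z₁·x₂)/(z₂ − z₁) = (1.126·0.0443 − (-0.9945)·0.214)/2.121 = 0.124.
Then σ = (x₂ − x₁)/(z₂ − z₁) = (0.214 − 0.0443)/2.121 = 0.080.
Precision τ = 1/σ² = 1/0.08002² = 156.

μ = 0.124, τ = 156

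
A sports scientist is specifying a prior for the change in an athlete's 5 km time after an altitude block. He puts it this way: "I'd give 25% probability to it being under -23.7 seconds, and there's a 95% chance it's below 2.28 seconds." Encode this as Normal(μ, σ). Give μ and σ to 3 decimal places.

For Normal(μ,σ), the p-quantile is μ + z_p·σ. Here z_{0.25} = -0.6745, z_{0.95} = 1.645.
So -23.7 = μ − 0.6745σ and 2.28 = μ + 1.645σ.
Subtracting: σ = (2.28 − -23.7)/(1.645 − (-0.6745)) = 11.201.
Then μ = -23.7 − (-0.6745)·11.201 = -16.145.

μ = -16.145, σ = 11.201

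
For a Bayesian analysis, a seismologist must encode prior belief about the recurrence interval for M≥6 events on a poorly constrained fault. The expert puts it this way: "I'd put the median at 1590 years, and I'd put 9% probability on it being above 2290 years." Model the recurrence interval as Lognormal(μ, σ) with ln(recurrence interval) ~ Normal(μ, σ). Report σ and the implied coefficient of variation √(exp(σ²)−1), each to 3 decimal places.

If T ~ Lognormal(μ,σ) then ln T ~ Normal(μ,σ), so the p-quantile of ln T is μ + z_p·σ.
ln(1590) = 7.371 and ln(2290) = 7.736; z_{0.5} = 0, z_{0.91} = 1.341.
σ = (7.736 − 7.371)/(1.341 − (0)) = 0.272.
μ = 7.371 − (0)·0.272 = 7.371.
CV = √(exp(σ²)−1) = √(exp(0.0740)−1) = 0.277.

σ ≈ 0.272, CV ≈ 0.277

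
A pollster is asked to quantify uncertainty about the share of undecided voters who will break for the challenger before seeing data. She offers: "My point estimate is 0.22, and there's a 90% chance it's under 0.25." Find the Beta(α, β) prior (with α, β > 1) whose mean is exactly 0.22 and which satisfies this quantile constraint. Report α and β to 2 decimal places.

α ≈ 70.46, β ≈ 249.82

With mean 0.22 fixed, write α = 0.22s, β = 0.78s where s = α+β.
Need P(θ < 0.25) = 0.9 under Beta(0.22s, 0.78s). Normal approximation: (q−m)/√(m(1−m)/s) ≈ z_{0.9} = 1.28, so s ≈ 0.22·0.78·(1.28)²/(0.25−0.22)² = 313.1.
At s = 313.1: P(θ<0.25) ≈ 0.898. Adjusting to match 0.9 gives s ≈ 320.28.
So α = 0.22·320.28 ≈ 70.46, β = 0.78·320.28 ≈ 249.82.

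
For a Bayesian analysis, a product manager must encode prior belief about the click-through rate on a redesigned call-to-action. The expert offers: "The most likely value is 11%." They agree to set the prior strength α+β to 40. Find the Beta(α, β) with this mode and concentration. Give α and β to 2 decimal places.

α = 5.18, β = 34.82

For α,β > 1 the Beta mode is (α−1)/(α+β−2). With α+β = 40, the mode is (α−1)/38.
Set (α−1)/38 = 0.11 → α = 1 + 0.11·38 = 5.18.
β = 40 − α = 34.82.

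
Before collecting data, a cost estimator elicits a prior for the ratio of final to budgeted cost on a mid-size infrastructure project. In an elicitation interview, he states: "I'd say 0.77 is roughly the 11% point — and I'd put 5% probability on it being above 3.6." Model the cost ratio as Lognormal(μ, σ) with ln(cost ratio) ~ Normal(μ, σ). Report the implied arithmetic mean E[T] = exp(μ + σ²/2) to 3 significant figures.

If T ~ Lognormal(μ,σ) then ln T ~ Normal(μ,σ), so the p-quantile of ln T is μ + z_p·σ.
ln(0.77) = -0.2614 and ln(3.6) = 1.281; z_{0.11} = -1.227, z_{0.95} = 1.645.
σ = (1.281 − -0.2614)/(1.645 − (-1.227)) = 0.537.
μ = -0.2614 − (-1.227)·0.537 = 0.397.
E[T] = exp(μ + σ²/2) = exp(0.397 + 0.1443) = 1.72.

E[T] ≈ 1.72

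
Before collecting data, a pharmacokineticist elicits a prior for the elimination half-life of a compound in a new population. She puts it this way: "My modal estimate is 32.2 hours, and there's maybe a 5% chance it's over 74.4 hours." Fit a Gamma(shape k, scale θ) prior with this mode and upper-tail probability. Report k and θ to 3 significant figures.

k ≈ 4.9, θ ≈ 8.25

Gamma(k,θ) with k>1 has mode (k−1)θ, so θ = 32.2/(k−1).
Need P(X < 74.4) = 0.95 with θ tied to k this way. Start at k = 2, θ = 32.2: P(X<74.4) ≈ 0.672.
Too low — raise k to concentrate. Iterating converges to k ≈ 4.9.
Then θ = 32.2/(4.9−1) ≈ 8.25.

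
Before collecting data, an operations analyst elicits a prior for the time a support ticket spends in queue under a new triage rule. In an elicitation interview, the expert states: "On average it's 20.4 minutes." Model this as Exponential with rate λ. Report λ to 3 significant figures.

Exponential mean = 1/λ, so λ = 1/20.4 = 0.049.

λ ≈ 0.049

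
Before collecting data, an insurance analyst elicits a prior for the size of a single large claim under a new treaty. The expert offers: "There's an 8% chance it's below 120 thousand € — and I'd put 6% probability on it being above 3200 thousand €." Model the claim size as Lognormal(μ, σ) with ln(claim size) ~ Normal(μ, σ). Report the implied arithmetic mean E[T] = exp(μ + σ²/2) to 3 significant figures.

If T ~ Lognormal(μ,σ) then ln T ~ Normal(μ,σ), so the p-quantile of ln T is μ + z_p·σ.
ln(120) = 4.787 and ln(3200) = 8.071; z_{0.08} = -1.405, z_{0.94} = 1.555.
σ = (8.071 − 4.787)/(1.555 − (-1.405)) = 1.109.
μ = 4.787 − (-1.405)·1.109 = 6.346.
E[T] = exp(μ + σ²/2) = exp(6.346 + 0.6153) = 1060 thousand €.

E[T] ≈ 1060 thousand €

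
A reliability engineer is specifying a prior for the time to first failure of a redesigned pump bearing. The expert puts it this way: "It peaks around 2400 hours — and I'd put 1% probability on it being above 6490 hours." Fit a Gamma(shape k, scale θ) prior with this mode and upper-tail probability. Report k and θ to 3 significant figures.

k ≈ 5.66, θ ≈ 515

Gamma(k,θ) with k>1 has mode (k−1)θ, so θ = 2400/(k−1).
Need P(X < 6490) = 0.99 with θ tied to k this way. Start at k = 2, θ = 2400: P(X<6490) ≈ 0.752.
Too low — raise k to concentrate. Iterating converges to k ≈ 5.66.
Then θ = 2400/(5.66−1) ≈ 515.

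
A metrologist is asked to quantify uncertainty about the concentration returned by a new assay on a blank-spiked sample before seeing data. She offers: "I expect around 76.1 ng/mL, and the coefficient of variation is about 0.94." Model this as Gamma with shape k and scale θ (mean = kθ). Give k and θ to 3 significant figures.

For Gamma(k, scale θ): mean = kθ, variance = kθ², so CV = 1/√k.
CV = 0.94, hence k = 1/CV² = 1.13.
Then θ = mean/k = 76.1/1.13 = 67.2.

k ≈ 1.13, θ ≈ 67.2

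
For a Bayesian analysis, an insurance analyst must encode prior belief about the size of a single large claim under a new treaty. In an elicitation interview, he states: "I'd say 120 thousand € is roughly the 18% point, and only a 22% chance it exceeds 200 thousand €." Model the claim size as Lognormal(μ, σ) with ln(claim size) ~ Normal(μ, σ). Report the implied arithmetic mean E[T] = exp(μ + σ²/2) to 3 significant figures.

If T ~ Lognormal(μ,σ) then ln T ~ Normal(μ,σ), so the p-quantile of ln T is μ + z_p·σ.
ln(120) = 4.787 and ln(200) = 5.298; z_{0.18} = -0.9154, z_{0.78} = 0.7722.
σ = (5.298 − 4.787)/(0.7722 − (-0.9154)) = 0.303.
μ = 4.787 − (-0.9154)·0.303 = 5.065.
E[T] = exp(μ + σ²/2) = exp(5.065 + 0.0458) = 166 thousand €.

E[T] ≈ 166 thousand €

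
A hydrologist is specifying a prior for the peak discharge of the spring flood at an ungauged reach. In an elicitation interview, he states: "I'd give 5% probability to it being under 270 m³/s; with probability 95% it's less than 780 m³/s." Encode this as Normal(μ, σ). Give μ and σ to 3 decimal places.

The p-quantile of Normal(μ,σ) is μ + z_p·σ, with z_{0.05} = -1.645 and z_{0.95} = 1.645.
Eliminate σ: μ = (z₂·x₁ − z₁·x₂)/(z₂ − z₁) = (1.645·270 − (-1.645)·780)/3.29 = 525.000.
Then σ = (x₂ − x₁)/(z₂ − z₁) = (780 − 270)/3.29 = 155.029.

μ = 525.000, σ = 155.029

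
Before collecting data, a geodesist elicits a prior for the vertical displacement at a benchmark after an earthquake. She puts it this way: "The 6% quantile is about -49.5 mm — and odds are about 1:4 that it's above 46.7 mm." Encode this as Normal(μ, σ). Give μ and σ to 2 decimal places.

μ = 12.91, σ = 40.14

The p-quantile of Normal(μ,σ) is μ + z_p·σ, with z_{0.06} = -1.555 and z_{0.8} = 0.8416.
Eliminate σ: μ = (z₂·x₁ − z₁·x₂)/(z₂ − z₁) = (0.8416·-49.5 − (-1.555)·46.7)/2.396 = 12.91.
Then σ = (x₂ − x₁)/(z₂ − z₁) = (46.7 − -49.5)/2.396 = 40.14.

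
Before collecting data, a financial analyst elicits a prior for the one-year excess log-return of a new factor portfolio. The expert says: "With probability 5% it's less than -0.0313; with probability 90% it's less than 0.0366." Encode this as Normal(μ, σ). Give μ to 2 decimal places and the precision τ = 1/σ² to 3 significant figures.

μ = 0.01, τ = 1860

The p-quantile of Normal(μ,σ) is μ + z_p·σ, with z_{0.05} = -1.645 and z_{0.9} = 1.282.
Eliminate σ: μ = (z₂·x₁ − z₁·x₂)/(z₂ − z₁) = (1.282·-0.0313 − (-1.645)·0.0366)/2.926 = 0.01.
Then σ = (x₂ − x₁)/(z₂ − z₁) = (0.0366 − -0.0313)/2.926 = 0.02.
Precision τ = 1/σ² = 1/0.0232² = 1860.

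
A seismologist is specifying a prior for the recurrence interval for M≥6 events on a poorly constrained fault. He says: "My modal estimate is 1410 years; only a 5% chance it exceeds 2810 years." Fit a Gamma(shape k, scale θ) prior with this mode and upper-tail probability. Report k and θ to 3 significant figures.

Gamma(k,θ) with k>1 has mode (k−1)θ, so θ = 1410/(k−1).
Need P(X < 2810) = 0.95 with θ tied to k this way. Start at k = 2, θ = 1410: P(X<2810) ≈ 0.592.
Too low — raise k to concentrate. Iterating converges to k ≈ 6.83.
Then θ = 1410/(6.83−1) ≈ 242.

k ≈ 6.83, θ ≈ 242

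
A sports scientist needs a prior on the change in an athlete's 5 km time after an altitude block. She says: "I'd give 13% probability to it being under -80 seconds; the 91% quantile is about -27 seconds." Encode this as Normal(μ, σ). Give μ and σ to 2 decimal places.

For Normal(μ,σ), the p-quantile is μ + z_p·σ. Here z_{0.13} = -1.126, z_{0.91} = 1.341.
So -80 = μ − 1.126σ and -27 = μ + 1.341σ.
Subtracting: σ = (-27 − -80)/(1.341 − (-1.126)) = 21.48.
Then μ = -80 − (-1.126)·21.48 = -55.80.

μ = -55.80, σ = 21.48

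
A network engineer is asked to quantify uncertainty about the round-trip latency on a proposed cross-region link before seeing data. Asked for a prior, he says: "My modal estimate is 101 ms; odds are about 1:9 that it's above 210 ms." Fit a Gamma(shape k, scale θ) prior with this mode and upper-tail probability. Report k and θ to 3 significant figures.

Gamma(k,θ) with k>1 has mode (k−1)θ, so θ = 101/(k−1).
Need P(X < 210) = 0.9 with θ tied to k this way. Start at k = 2, θ = 101: P(X<210) ≈ 0.615.
Too low — raise k to concentrate. Iterating converges to k ≈ 4.58.
Then θ = 101/(4.58−1) ≈ 28.2.

k ≈ 4.58, θ ≈ 28.2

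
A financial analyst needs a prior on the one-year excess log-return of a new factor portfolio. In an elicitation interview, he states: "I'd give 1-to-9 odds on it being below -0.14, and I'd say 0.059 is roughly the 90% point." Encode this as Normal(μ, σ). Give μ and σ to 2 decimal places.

μ = -0.04, σ = 0.08

For Normal(μ,σ), the p-quantile is μ + z_p·σ. Here z_{0.1} = -1.282, z_{0.9} = 1.282.
So -0.14 = μ − 1.282σ and 0.059 = μ + 1.282σ.
Subtracting: σ = (0.059 − -0.14)/(1.282 − (-1.282)) = 0.08.
Then μ = -0.14 − (-1.282)·0.08 = -0.04.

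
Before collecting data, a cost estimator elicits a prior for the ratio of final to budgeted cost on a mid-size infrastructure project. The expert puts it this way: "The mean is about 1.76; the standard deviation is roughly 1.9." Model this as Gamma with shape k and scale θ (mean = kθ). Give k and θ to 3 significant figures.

k ≈ 0.858, θ ≈ 2.05

For Gamma(k, scale θ): mean = kθ, variance = kθ², so CV = 1/√k.
CV = SD/mean = 1.9/1.76 = 1.08, hence k = 1/CV² = 0.858.
Then θ = mean/k = 1.76/0.858 = 2.05.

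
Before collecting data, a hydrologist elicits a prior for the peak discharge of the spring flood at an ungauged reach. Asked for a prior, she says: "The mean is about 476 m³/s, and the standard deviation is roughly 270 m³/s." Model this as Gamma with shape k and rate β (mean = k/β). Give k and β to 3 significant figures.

For Gamma(k, rate β): mean = k/β, variance = k/β², so CV = 1/√k.
CV = SD/mean = 270/476 = 0.5672, hence k = 1/CV² = 3.11.
Then β = k/mean = 3.11/476 = 0.00653.

k ≈ 3.11, β ≈ 0.00653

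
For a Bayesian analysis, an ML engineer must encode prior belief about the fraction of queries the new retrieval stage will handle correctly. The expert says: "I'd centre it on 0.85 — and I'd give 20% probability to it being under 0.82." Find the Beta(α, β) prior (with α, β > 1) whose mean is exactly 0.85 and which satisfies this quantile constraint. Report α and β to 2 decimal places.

α ≈ 80.37, β ≈ 14.18

With mean 0.85 fixed, write α = 0.85s, β = 0.15s where s = α+β.
Need P(θ < 0.82) = 0.2 under Beta(0.85s, 0.15s). Normal approximation: (q−m)/√(m(1−m)/s) ≈ z_{0.2} = -0.842, so s ≈ 0.85·0.15·(-0.842)²/(0.82−0.85)² = 100.3.
At s = 100.3: P(θ<0.82) ≈ 0.194. Adjusting to match 0.2 gives s ≈ 94.56.
So α = 0.85·94.56 ≈ 80.37, β = 0.15·94.56 ≈ 14.18.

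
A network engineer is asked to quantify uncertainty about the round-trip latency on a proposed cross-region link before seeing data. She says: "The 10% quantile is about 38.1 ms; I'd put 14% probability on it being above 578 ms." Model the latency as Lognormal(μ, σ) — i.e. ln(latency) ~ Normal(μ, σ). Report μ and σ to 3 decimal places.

If T ~ Lognormal(μ,σ) then ln T ~ Normal(μ,σ), so the p-quantile of ln T is μ + z_p·σ.
ln(38.1) = 3.64 and ln(578) = 6.36; z_{0.1} = -1.282, z_{0.86} = 1.08.
σ = (6.36 − 3.64)/(1.08 − (-1.282)) = 1.151.
μ = 3.64 − (-1.282)·1.151 = 5.116.

μ ≈ 5.116, σ ≈ 1.151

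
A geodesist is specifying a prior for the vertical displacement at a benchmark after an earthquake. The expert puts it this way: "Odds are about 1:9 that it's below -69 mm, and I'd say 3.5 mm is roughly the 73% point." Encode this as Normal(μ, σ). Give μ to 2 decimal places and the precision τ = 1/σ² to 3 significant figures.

μ = -19.95, τ = 0.000683

For Normal(μ,σ), the p-quantile is μ + z_p·σ. Here z_{0.1} = -1.282, z_{0.73} = 0.6128.
So -69 = μ − 1.282σ and 3.5 = μ + 0.6128σ.
Subtracting: σ = (3.5 − -69)/(0.6128 − (-1.282)) = 38.27.
Then μ = -69 − (-1.282)·38.27 = -19.95.
Precision τ = 1/σ² = 1/38.27² = 0.000683.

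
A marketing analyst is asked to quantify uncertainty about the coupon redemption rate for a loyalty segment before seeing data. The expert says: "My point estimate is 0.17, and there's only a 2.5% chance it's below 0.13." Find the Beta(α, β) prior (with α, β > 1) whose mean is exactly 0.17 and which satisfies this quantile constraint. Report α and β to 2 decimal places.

With mean 0.17 fixed, write α = 0.17s, β = 0.83s where s = α+β.
Need P(θ < 0.13) = 0.025 under Beta(0.17s, 0.83s). Normal approximation: (q−m)/√(m(1−m)/s) ≈ z_{0.025} = -1.96, so s ≈ 0.17·0.83·(-1.96)²/(0.13−0.17)² = 338.8.
At s = 338.8: P(θ<0.13) ≈ 0.019. Adjusting to match 0.025 gives s ≈ 304.56.
So α = 0.17·304.56 ≈ 51.77, β = 0.83·304.56 ≈ 252.78.

α ≈ 51.77, β ≈ 252.78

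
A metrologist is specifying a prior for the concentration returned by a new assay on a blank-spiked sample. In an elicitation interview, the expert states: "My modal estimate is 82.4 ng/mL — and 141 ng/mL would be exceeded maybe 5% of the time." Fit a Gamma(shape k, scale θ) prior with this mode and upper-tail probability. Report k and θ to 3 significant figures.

k ≈ 10.7, θ ≈ 8.52

Gamma(k,θ) with k>1 has mode (k−1)θ, so θ = 82.4/(k−1).
Need P(X < 141) = 0.95 with θ tied to k this way. Start at k = 2, θ = 82.4: P(X<141) ≈ 0.510.
Too low — raise k to concentrate. Iterating converges to k ≈ 10.7.
Then θ = 82.4/(10.7−1) ≈ 8.52.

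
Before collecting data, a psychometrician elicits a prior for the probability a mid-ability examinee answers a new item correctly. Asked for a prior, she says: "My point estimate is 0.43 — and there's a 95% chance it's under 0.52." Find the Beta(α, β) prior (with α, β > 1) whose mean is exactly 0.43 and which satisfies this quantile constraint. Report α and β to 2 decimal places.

With mean 0.43 fixed, write α = 0.43s, β = 0.57s where s = α+β.
Need P(θ < 0.52) = 0.95 under Beta(0.43s, 0.57s). Normal approximation: (q−m)/√(m(1−m)/s) ≈ z_{0.95} = 1.64, so s ≈ 0.43·0.57·(1.64)²/(0.52−0.43)² = 81.9.
At s = 81.9: P(θ<0.52) ≈ 0.949. Adjusting to match 0.95 gives s ≈ 82.77.
So α = 0.43·82.77 ≈ 35.59, β = 0.57·82.77 ≈ 47.18.

α ≈ 35.59, β ≈ 47.18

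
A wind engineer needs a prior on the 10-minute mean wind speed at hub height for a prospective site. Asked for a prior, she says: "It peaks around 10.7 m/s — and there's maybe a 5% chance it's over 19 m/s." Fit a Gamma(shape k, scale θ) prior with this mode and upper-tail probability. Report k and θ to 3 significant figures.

Gamma(k,θ) with k>1 has mode (k−1)θ, so θ = 10.7/(k−1).
Need P(X < 19) = 0.95 with θ tied to k this way. Start at k = 2, θ = 10.7: P(X<19) ≈ 0.530.
Too low — raise k to concentrate. Iterating converges to k ≈ 9.46.
Then θ = 10.7/(9.46−1) ≈ 1.27.

k ≈ 9.46, θ ≈ 1.27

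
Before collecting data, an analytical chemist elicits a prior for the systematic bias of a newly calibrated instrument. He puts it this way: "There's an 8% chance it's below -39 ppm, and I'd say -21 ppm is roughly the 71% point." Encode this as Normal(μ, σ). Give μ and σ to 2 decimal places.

The p-quantile of Normal(μ,σ) is μ + z_p·σ, with z_{0.08} = -1.405 and z_{0.71} = 0.5534.
Eliminate σ: μ = (z₂·x₁ − z₁·x₂)/(z₂ − z₁) = (0.5534·-39 − (-1.405)·-21)/1.958 = -26.09.
Then σ = (x₂ − x₁)/(z₂ − z₁) = (-21 − -39)/1.958 = 9.19.

μ = -26.09, σ = 9.19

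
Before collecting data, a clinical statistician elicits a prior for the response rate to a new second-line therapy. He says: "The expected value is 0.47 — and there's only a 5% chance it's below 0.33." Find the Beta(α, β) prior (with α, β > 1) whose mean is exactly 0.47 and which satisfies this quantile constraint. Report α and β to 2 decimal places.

α ≈ 15.51, β ≈ 17.49

With mean 0.47 fixed, write α = 0.47s, β = 0.53s where s = α+β.
Need P(θ < 0.33) = 0.05 under Beta(0.47s, 0.53s). Normal approximation: (q−m)/√(m(1−m)/s) ≈ z_{0.05} = -1.64, so s ≈ 0.47·0.53·(-1.64)²/(0.33−0.47)² = 34.4.
At s = 34.4: P(θ<0.33) ≈ 0.046. Adjusting to match 0.05 gives s ≈ 32.99.
So α = 0.47·32.99 ≈ 15.51, β = 0.53·32.99 ≈ 17.49.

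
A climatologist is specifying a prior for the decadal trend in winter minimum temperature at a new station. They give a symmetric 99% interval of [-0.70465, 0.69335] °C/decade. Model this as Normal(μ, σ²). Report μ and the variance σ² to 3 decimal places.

A symmetric 99% interval runs μ ± z·σ with z = 2.576.
Half-width = 0.699, so σ = 0.699/2.576 = 0.2714 and σ² = 0.074.
μ is the interval midpoint, -0.006.

μ = -0.006, σ² = 0.074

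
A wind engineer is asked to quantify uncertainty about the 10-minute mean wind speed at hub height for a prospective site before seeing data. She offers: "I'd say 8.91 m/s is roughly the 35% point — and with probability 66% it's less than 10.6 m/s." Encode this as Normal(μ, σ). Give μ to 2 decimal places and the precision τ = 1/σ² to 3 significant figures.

μ = 9.73, τ = 0.223

For Normal(μ,σ), the p-quantile is μ + z_p·σ. Here z_{0.35} = -0.3853, z_{0.66} = 0.4125.
So 8.91 = μ − 0.3853σ and 10.6 = μ + 0.4125σ.
Subtracting: σ = (10.6 − 8.91)/(0.4125 − (-0.3853)) = 2.12.
Then μ = 8.91 − (-0.3853)·2.12 = 9.73.
Precision τ = 1/σ² = 1/2.118² = 0.223.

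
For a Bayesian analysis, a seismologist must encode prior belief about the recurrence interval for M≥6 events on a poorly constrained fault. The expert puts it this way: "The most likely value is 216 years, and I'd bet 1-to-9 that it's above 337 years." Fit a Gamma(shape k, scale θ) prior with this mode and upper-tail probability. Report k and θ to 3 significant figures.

Gamma(k,θ) with k>1 has mode (k−1)θ, so θ = 216/(k−1).
Need P(X < 337) = 0.9 with θ tied to k this way. Start at k = 2, θ = 216: P(X<337) ≈ 0.462.
Too low — raise k to concentrate. Iterating converges to k ≈ 10.5.
Then θ = 216/(10.5−1) ≈ 22.8.

k ≈ 10.5, θ ≈ 22.8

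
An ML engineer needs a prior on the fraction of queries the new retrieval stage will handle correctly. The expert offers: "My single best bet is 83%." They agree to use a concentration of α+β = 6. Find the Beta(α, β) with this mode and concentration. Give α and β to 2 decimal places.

α = 4.32, β = 1.68

For α,β > 1 the Beta mode is (α−1)/(α+β−2). With α+β = 6, the mode is (α−1)/4.
Set (α−1)/4 = 0.83 → α = 1 + 0.83·4 = 4.32.
β = 6 − α = 1.68.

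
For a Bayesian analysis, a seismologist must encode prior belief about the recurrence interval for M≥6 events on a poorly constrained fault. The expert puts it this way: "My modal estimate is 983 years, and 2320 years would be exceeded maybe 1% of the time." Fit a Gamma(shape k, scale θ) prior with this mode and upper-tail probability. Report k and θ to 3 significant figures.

Gamma(k,θ) with k>1 has mode (k−1)θ, so θ = 983/(k−1).
Need P(X < 2320) = 0.99 with θ tied to k this way. Start at k = 2, θ = 983: P(X<2320) ≈ 0.683.
Too low — raise k to concentrate. Iterating converges to k ≈ 7.44.
Then θ = 983/(7.44−1) ≈ 153.

k ≈ 7.44, θ ≈ 153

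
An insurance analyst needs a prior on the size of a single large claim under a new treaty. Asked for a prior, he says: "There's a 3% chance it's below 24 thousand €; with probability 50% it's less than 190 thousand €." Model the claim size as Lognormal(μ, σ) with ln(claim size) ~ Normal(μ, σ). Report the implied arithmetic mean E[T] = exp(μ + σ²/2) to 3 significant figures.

If T ~ Lognormal(μ,σ) then ln T ~ Normal(μ,σ), so the p-quantile of ln T is μ + z_p·σ.
ln(24) = 3.178 and ln(190) = 5.247; z_{0.03} = -1.881, z_{0.5} = 0.
σ = (5.247 − 3.178)/(0 − (-1.881)) = 1.100.
μ = 3.178 − (-1.881)·1.100 = 5.247.
E[T] = exp(μ + σ²/2) = exp(5.247 + 0.6051) = 348 thousand €.

E[T] ≈ 348 thousand €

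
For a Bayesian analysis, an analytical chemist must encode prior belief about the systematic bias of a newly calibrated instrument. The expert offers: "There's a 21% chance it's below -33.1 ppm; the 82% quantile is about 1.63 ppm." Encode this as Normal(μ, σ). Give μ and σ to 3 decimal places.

μ = -16.834, σ = 20.171

For Normal(μ,σ), the p-quantile is μ + z_p·σ. Here z_{0.21} = -0.8064, z_{0.82} = 0.9154.
So -33.1 = μ − 0.8064σ and 1.63 = μ + 0.9154σ.
Subtracting: σ = (1.63 − -33.1)/(0.9154 − (-0.8064)) = 20.171.
Then μ = -33.1 − (-0.8064)·20.171 = -16.834.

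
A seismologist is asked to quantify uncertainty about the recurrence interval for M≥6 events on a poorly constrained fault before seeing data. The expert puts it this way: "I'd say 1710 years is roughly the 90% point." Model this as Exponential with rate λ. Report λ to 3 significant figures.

P(T < 1710.0) = 1 − e^(−λ·1710.0) = 0.9, so λ = −ln(1−0.9)/1710.0 = −ln(0.1)/1710.0 = 0.00135.

λ ≈ 0.00135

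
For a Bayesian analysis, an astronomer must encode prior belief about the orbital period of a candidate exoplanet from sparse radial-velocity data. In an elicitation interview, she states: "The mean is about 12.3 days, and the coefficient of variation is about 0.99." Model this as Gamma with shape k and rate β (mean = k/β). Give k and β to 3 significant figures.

k ≈ 1.02, β ≈ 0.083

For Gamma(k, rate β): mean = k/β, variance = k/β², so CV = 1/√k.
CV = 0.99, hence k = 1/CV² = 1.02.
Then β = k/mean = 1.02/12.3 = 0.083.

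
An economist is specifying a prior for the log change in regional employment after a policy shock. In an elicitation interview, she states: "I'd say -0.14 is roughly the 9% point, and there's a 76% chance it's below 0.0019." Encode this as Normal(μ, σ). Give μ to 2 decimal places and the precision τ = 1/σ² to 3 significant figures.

μ = -0.05, τ = 208

The p-quantile of Normal(μ,σ) is μ + z_p·σ, with z_{0.09} = -1.341 and z_{0.76} = 0.7063.
Eliminate σ: μ = (z₂·x₁ − z₁·x₂)/(z₂ − z₁) = (0.7063·-0.14 − (-1.341)·0.0019)/2.047 = -0.05.
Then σ = (x₂ − x₁)/(z₂ − z₁) = (0.0019 − -0.14)/2.047 = 0.07.
Precision τ = 1/σ² = 1/0.06932² = 208.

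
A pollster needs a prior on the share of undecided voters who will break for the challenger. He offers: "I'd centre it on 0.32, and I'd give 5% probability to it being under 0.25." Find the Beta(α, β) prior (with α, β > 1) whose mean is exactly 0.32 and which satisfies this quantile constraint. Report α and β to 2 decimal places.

With mean 0.32 fixed, write α = 0.32s, β = 0.68s where s = α+β.
Need P(θ < 0.25) = 0.05 under Beta(0.32s, 0.68s). Normal approximation: (q−m)/√(m(1−m)/s) ≈ z_{0.05} = -1.64, so s ≈ 0.32·0.68·(-1.64)²/(0.25−0.32)² = 120.1.
At s = 120.1: P(θ<0.25) ≈ 0.045. Adjusting to match 0.05 gives s ≈ 113.14.
So α = 0.32·113.14 ≈ 36.21, β = 0.68·113.14 ≈ 76.94.

α ≈ 36.21, β ≈ 76.94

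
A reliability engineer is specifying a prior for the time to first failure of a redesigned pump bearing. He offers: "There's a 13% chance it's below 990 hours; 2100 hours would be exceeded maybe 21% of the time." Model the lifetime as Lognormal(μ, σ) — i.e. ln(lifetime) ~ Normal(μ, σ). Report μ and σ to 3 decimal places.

μ ≈ 7.336, σ ≈ 0.389

If T ~ Lognormal(μ,σ) then ln T ~ Normal(μ,σ), so the p-quantile of ln T is μ + z_p·σ.
ln(990) = 6.898 and ln(2100) = 7.65; z_{0.13} = -1.126, z_{0.79} = 0.8064.
σ = (7.65 − 6.898)/(0.8064 − (-1.126)) = 0.389.
μ = 6.898 − (-1.126)·0.389 = 7.336.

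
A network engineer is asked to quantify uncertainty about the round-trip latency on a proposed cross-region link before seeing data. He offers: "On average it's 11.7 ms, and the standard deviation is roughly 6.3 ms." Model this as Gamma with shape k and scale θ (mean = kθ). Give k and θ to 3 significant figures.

k ≈ 3.45, θ ≈ 3.39

For Gamma(k, scale θ): mean = kθ, variance = kθ², so CV = 1/√k.
CV = SD/mean = 6.3/11.7 = 0.5385, hence k = 1/CV² = 3.45.
Then θ = mean/k = 11.7/3.45 = 3.39.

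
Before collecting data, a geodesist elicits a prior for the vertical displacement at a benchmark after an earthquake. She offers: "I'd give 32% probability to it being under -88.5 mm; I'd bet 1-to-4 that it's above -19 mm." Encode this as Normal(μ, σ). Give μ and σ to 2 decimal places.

μ = -63.67, σ = 53.08

The p-quantile of Normal(μ,σ) is μ + z_p·σ, with z_{0.32} = -0.4677 and z_{0.8} = 0.8416.
Eliminate σ: μ = (z₂·x₁ − z₁·x₂)/(z₂ − z₁) = (0.8416·-88.5 − (-0.4677)·-19)/1.309 = -63.67.
Then σ = (x₂ − x₁)/(z₂ − z₁) = (-19 − -88.5)/1.309 = 53.08.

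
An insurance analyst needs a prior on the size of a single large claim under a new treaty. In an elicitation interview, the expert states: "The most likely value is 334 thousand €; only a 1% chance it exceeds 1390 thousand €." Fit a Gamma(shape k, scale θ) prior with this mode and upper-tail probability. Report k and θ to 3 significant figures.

k ≈ 3.03, θ ≈ 164

Gamma(k,θ) with k>1 has mode (k−1)θ, so θ = 334/(k−1).
Need P(X < 1390) = 0.99 with θ tied to k this way. Start at k = 2, θ = 334: P(X<1390) ≈ 0.920.
Too low — raise k to concentrate. Iterating converges to k ≈ 3.03.
Then θ = 334/(3.03−1) ≈ 164.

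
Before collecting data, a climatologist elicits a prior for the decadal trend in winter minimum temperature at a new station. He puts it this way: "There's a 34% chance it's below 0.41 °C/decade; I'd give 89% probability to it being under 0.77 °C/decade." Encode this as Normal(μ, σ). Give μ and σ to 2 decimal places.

μ = 0.50, σ = 0.22

The p-quantile of Normal(μ,σ) is μ + z_p·σ, with z_{0.34} = -0.4125 and z_{0.89} = 1.227.
Eliminate σ: μ = (z₂·x₁ − z₁·x₂)/(z₂ − z₁) = (1.227·0.41 − (-0.4125)·0.77)/1.639 = 0.50.
Then σ = (x₂ − x₁)/(z₂ − z₁) = (0.77 − 0.41)/1.639 = 0.22.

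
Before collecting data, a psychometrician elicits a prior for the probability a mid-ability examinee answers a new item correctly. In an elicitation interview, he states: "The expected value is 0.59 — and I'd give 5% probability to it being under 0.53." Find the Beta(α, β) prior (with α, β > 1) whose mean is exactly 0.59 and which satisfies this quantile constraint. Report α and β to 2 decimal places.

α ≈ 108.75, β ≈ 75.58

With mean 0.59 fixed, write α = 0.59s, β = 0.41s where s = α+β.
Need P(θ < 0.53) = 0.05 under Beta(0.59s, 0.41s). Normal approximation: (q−m)/√(m(1−m)/s) ≈ z_{0.05} = -1.64, so s ≈ 0.59·0.41·(-1.64)²/(0.53−0.59)² = 181.8.
At s = 181.8: P(θ<0.53) ≈ 0.051. Adjusting to match 0.05 gives s ≈ 184.33.
So α = 0.59·184.33 ≈ 108.75, β = 0.41·184.33 ≈ 75.58.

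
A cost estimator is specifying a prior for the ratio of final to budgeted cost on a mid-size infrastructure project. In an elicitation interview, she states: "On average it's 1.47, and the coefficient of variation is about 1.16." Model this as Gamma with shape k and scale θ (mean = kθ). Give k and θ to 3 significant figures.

For Gamma(k, scale θ): mean = kθ, variance = kθ², so CV = 1/√k.
CV = 1.16, hence k = 1/CV² = 0.743.
Then θ = mean/k = 1.47/0.743 = 1.98.

k ≈ 0.743, θ ≈ 1.98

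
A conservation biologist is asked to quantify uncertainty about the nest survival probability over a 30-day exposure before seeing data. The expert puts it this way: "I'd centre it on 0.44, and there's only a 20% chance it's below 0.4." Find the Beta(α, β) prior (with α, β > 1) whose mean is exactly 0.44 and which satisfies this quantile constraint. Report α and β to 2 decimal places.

α ≈ 48.30, β ≈ 61.48

With mean 0.44 fixed, write α = 0.44s, β = 0.56s where s = α+β.
Need P(θ < 0.4) = 0.2 under Beta(0.44s, 0.56s). Normal approximation: (q−m)/√(m(1−m)/s) ≈ z_{0.2} = -0.842, so s ≈ 0.44·0.56·(-0.842)²/(0.4−0.44)² = 109.1.
At s = 109.1: P(θ<0.4) ≈ 0.201. Adjusting to match 0.2 gives s ≈ 109.78.
So α = 0.44·109.78 ≈ 48.30, β = 0.56·109.78 ≈ 61.48.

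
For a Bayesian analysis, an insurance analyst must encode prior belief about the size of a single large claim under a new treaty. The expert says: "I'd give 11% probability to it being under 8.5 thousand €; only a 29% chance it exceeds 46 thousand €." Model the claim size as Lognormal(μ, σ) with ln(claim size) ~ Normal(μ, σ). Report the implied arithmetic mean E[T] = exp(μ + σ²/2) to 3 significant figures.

If T ~ Lognormal(μ,σ) then ln T ~ Normal(μ,σ), so the p-quantile of ln T is μ + z_p·σ.
ln(8.5) = 2.14 and ln(46) = 3.829; z_{0.11} = -1.227, z_{0.71} = 0.5534.
σ = (3.829 − 2.14)/(0.5534 − (-1.227)) = 0.949.
μ = 2.14 − (-1.227)·0.949 = 3.304.
E[T] = exp(μ + σ²/2) = exp(3.304 + 0.4500) = 42.7 thousand €.

E[T] ≈ 42.7 thousand €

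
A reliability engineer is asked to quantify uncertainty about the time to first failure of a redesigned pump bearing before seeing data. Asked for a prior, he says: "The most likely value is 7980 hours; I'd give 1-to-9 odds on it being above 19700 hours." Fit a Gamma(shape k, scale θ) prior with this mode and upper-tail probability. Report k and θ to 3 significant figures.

k ≈ 3.35, θ ≈ 3390

Gamma(k,θ) with k>1 has mode (k−1)θ, so θ = 7980/(k−1).
Need P(X < 19700) = 0.9 with θ tied to k this way. Start at k = 2, θ = 7980: P(X<19700) ≈ 0.706.
Too low — raise k to concentrate. Iterating converges to k ≈ 3.35.
Then θ = 7980/(3.35−1) ≈ 3390.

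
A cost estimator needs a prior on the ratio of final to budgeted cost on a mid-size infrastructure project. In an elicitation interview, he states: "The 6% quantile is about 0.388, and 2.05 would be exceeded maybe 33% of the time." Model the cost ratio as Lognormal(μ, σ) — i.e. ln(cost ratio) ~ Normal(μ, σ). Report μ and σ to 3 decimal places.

μ ≈ 0.351, σ ≈ 0.835

If T ~ Lognormal(μ,σ) then ln T ~ Normal(μ,σ), so the p-quantile of ln T is μ + z_p·σ.
ln(0.388) = -0.9467 and ln(2.05) = 0.7178; z_{0.06} = -1.555, z_{0.67} = 0.4399.
σ = (0.7178 − -0.9467)/(0.4399 − (-1.555)) = 0.835.
μ = -0.9467 − (-1.555)·0.835 = 0.351.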